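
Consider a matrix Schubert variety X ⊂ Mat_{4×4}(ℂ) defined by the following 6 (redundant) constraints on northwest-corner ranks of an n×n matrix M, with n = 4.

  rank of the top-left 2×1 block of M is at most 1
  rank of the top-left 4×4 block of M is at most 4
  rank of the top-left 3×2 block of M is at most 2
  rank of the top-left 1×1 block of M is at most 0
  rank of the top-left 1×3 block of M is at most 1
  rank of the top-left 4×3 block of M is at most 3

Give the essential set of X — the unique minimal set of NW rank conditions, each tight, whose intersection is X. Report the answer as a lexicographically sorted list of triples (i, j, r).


Reconstructing r_w from the 6 given conditions:

  i=1: 0  1  1  1
  i=2: 1  2  2  2
  i=3: 1  2  3  3
  i=4: 1  2  3  4

reading off 1-entries of Δ²R: w = (2, 1, 3, 4).

1 SE-corner of the 1-cell Rothe diagram gives Ess(w):

[(1, 1, 0)]


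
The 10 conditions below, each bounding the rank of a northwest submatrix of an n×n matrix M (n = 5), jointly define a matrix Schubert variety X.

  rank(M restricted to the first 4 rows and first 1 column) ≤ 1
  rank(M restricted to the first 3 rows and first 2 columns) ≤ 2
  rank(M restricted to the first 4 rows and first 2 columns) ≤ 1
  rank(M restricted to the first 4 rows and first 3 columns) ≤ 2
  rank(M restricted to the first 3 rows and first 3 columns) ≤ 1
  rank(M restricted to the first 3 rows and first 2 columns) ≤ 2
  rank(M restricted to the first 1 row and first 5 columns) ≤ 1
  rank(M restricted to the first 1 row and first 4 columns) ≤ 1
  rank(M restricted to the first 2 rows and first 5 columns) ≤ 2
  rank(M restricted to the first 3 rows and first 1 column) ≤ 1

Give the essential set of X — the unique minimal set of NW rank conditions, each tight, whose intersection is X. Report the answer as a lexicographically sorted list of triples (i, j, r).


The tightest implied rank at each (i,j), from the 10 conditions:

  row 1: 1 1 1 1 1
  row 2: 1 1 1 2 2
  row 3: 1 1 1 2 3
  row 4: 1 1 2 3 4
  row 5: 1 2 3 4 5

giving w = (1, 4, 5, 3, 2) via Δ²R.

Fulton essential set (2 of the 5 Rothe cells):

[(3, 3, 1), (4, 2, 1)]


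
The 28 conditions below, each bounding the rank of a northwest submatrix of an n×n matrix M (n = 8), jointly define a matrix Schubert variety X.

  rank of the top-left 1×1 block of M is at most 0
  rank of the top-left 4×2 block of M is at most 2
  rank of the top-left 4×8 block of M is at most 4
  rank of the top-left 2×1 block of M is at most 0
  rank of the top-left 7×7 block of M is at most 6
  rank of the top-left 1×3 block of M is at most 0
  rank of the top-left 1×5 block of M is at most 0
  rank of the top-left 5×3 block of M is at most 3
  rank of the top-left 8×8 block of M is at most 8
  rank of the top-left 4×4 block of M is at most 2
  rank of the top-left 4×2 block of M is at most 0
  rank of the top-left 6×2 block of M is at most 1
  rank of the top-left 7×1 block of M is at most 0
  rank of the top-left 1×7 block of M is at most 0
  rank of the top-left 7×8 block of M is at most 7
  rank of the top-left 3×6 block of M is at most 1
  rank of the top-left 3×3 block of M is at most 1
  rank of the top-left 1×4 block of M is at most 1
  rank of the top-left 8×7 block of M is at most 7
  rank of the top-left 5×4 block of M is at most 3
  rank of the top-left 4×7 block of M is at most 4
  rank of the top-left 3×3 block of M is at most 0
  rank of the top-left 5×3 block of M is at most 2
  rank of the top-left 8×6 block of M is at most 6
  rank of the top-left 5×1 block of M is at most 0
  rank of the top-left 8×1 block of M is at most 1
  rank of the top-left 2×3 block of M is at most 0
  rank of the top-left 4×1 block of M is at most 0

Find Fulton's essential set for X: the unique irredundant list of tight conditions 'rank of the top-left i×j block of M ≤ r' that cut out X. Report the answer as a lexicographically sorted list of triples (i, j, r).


Recovering R(i,j) via the rank-extension bound from the 28 conditions:

  0 | 0 | 0 | 0 | 0 | 0 | 0 | 1
  0 | 0 | 0 | 1 | 1 | 1 | 1 | 2
  0 | 0 | 0 | 1 | 1 | 1 | 2 | 3
  0 | 0 | 1 | 2 | 2 | 2 | 3 | 4
  0 | 1 | 2 | 3 | 3 | 3 | 4 | 5
  0 | 1 | 2 | 3 | 4 | 4 | 5 | 6
  0 | 1 | 2 | 3 | 4 | 5 | 6 | 7
  1 | 2 | 3 | 4 | 5 | 6 | 7 | 8

giving w = (8, 4, 7, 3, 2, 5, 6, 1) via Δ²R.

ℓ(w)=20; the 5 essential cells (i,j,r):

[(1, 7, 0), (3, 3, 0), (3, 6, 1), (4, 2, 0), (7, 1, 0)]


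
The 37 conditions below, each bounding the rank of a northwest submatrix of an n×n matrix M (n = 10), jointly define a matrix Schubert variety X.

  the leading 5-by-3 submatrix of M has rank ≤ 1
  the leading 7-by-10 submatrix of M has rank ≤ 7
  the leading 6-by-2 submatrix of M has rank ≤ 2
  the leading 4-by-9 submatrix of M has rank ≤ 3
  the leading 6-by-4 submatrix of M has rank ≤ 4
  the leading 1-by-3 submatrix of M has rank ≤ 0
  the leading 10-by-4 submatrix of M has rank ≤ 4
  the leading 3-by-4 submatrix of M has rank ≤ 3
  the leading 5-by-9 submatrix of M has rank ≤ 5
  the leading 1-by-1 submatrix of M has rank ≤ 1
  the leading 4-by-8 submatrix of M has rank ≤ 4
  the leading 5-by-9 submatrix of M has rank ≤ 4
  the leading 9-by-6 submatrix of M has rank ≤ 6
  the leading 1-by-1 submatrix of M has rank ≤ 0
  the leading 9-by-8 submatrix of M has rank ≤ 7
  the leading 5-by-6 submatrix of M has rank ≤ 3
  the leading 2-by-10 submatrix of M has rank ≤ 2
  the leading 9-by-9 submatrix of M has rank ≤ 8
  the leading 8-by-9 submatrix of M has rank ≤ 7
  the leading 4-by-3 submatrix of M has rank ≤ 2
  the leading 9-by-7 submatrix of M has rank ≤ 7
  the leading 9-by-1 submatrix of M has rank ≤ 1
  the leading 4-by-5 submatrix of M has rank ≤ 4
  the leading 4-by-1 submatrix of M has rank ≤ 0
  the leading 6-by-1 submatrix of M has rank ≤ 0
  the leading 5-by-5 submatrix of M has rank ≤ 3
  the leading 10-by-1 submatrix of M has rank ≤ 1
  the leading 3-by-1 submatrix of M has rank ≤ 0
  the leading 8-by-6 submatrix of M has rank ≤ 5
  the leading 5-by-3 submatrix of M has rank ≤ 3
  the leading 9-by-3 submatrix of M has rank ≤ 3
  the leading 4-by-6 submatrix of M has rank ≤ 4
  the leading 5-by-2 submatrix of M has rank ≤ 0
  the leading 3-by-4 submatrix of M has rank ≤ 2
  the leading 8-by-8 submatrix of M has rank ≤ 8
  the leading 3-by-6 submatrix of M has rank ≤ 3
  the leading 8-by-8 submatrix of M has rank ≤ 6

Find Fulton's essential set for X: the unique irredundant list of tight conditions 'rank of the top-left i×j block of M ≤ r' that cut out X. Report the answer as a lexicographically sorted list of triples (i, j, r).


The tightest implied rank at each (i,j), from the 37 conditions:

  row 1: 0, 0, 0, 1, 1, 1, 1, 1, 1, 1
  row 2: 0, 0, 1, 2, 2, 2, 2, 2, 2, 2
  row 3: 0, 0, 1, 2, 3, 3, 3, 3, 3, 3
  row 4: 0, 0, 1, 2, 3, 3, 3, 3, 3, 4
  row 5: 0, 0, 1, 2, 3, 3, 4, 4, 4, 5
  row 6: 0, 1, 2, 3, 4, 4, 5, 5, 5, 6
  row 7: 1, 2, 3, 4, 5, 5, 6, 6, 6, 7
  row 8: 1, 2, 3, 4, 5, 5, 6, 6, 7, 8
  row 9: 1, 2, 3, 4, 5, 6, 7, 7, 8, 9
  row 10: 1, 2, 3, 4, 5, 6, 7, 8, 9, 10

hence w(1..10) = (4, 3, 5, 10, 7, 2, 1, 9, 6, 8).

ℓ(w)=19; the 7 essential cells (i,j,r):

[(1, 3, 0), (4, 9, 3), (5, 2, 0), (5, 6, 3), (6, 1, 0), (8, 6, 5), (8, 8, 6)]


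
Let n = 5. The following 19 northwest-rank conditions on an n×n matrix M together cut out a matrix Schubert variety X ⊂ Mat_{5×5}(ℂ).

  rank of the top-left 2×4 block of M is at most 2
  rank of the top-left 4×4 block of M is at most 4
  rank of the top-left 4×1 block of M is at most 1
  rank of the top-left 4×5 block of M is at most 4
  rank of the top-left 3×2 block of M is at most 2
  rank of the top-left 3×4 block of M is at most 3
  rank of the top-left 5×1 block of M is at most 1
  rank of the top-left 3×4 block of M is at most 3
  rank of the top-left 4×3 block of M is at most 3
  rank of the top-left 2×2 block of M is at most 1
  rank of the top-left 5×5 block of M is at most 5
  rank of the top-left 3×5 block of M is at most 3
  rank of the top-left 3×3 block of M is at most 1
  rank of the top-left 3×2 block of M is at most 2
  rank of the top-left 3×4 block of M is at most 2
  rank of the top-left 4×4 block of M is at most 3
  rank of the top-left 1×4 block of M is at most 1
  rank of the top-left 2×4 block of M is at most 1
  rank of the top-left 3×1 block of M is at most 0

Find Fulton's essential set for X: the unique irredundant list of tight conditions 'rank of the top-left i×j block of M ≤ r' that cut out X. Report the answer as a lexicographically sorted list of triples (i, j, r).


Recovering R(i,j) via the rank-extension bound from the 19 conditions:

  R[1]: 0, 1, 1, 1, 1
  R[2]: 0, 1, 1, 1, 2
  R[3]: 0, 1, 1, 2, 3
  R[4]: 1, 2, 2, 3, 4
  R[5]: 1, 2, 3, 4, 5

so w = (2, 5, 4, 1, 3).

Fulton essential set (3 of the 6 Rothe cells):

[(2, 4, 1), (3, 1, 0), (3, 3, 1)]


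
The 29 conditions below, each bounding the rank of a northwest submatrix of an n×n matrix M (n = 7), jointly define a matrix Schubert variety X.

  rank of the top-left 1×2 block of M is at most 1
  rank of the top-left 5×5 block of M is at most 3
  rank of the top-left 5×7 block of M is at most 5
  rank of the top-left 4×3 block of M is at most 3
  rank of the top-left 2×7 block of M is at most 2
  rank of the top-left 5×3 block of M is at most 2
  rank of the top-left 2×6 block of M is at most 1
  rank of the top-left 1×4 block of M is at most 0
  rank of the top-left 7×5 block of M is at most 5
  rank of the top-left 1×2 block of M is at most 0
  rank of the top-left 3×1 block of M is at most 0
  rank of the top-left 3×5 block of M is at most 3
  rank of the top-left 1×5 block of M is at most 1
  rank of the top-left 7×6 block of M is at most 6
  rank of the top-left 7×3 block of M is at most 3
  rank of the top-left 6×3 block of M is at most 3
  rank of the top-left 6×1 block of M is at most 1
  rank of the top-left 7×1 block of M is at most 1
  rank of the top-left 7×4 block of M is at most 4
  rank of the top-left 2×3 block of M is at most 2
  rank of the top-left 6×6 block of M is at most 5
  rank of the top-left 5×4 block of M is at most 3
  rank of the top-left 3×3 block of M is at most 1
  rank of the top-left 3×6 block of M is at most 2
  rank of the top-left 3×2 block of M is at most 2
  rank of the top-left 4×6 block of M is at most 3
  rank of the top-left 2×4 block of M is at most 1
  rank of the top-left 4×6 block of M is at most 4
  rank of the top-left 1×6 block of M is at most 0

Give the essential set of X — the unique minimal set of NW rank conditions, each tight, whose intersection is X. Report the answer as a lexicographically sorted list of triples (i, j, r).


The tightest implied rank at each (i,j), from the 29 conditions:

  R[1]: 0  0  0  0  0  0  1
  R[2]: 0  1  1  1  1  1  2
  R[3]: 0  1  1  2  2  2  3
  R[4]: 1  2  2  3  3  3  4
  R[5]: 1  2  2  3  3  4  5
  R[6]: 1  2  3  4  4  5  6
  R[7]: 1  2  3  4  5  6  7

the unique w with this rank table is (7, 2, 4, 1, 6, 3, 5).

Rothe diagram D(w) (11 cells), 5 SE-corners (essential conditions):

[(1, 6, 0), (3, 1, 0), (3, 3, 1), (5, 3, 2), (5, 5, 3)]


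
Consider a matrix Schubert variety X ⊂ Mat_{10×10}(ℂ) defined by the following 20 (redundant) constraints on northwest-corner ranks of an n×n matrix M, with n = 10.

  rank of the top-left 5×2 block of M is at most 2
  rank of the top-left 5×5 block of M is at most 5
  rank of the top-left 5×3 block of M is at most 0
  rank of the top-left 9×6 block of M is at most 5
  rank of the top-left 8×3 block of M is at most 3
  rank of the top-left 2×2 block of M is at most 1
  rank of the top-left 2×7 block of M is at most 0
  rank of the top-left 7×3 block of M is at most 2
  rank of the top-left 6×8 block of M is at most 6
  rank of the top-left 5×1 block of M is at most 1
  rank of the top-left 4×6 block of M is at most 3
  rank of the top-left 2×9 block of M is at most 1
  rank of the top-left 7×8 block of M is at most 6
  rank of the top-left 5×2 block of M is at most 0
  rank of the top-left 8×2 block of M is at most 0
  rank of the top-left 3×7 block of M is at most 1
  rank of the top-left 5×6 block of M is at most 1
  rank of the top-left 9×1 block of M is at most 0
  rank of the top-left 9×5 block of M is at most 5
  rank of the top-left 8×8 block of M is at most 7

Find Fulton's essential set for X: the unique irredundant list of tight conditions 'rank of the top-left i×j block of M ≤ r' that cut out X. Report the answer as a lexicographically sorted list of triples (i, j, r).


The tightest implied rank at each (i,j), from the 20 conditions:

  i=1: 0  0  0  0  0  0  0  1  1  1
  i=2: 0  0  0  0  0  0  0  1  1  2
  i=3: 0  0  0  1  1  1  1  2  2  3
  i=4: 0  0  0  1  1  1  2  3  3  4
  i=5: 0  0  0  1  1  1  2  3  4  5
  i=6: 0  0  1  2  2  2  3  4  5  6
  i=7: 0  0  1  2  3  3  4  5  6  7
  i=8: 0  0  1  2  3  4  5  6  7  8
  i=9: 0  1  2  3  4  5  6  7  8  9
  i=10: 1  2  3  4  5  6  7  8  9  10

second differences of R give the permutation w = (8, 10, 4, 7, 9, 3, 5, 6, 2, 1).

Rothe diagram D(w) (35 cells), 6 SE-corners (essential conditions):

[(2, 7, 0), (2, 9, 1), (5, 3, 0), (5, 6, 1), (8, 2, 0), (9, 1, 0)]


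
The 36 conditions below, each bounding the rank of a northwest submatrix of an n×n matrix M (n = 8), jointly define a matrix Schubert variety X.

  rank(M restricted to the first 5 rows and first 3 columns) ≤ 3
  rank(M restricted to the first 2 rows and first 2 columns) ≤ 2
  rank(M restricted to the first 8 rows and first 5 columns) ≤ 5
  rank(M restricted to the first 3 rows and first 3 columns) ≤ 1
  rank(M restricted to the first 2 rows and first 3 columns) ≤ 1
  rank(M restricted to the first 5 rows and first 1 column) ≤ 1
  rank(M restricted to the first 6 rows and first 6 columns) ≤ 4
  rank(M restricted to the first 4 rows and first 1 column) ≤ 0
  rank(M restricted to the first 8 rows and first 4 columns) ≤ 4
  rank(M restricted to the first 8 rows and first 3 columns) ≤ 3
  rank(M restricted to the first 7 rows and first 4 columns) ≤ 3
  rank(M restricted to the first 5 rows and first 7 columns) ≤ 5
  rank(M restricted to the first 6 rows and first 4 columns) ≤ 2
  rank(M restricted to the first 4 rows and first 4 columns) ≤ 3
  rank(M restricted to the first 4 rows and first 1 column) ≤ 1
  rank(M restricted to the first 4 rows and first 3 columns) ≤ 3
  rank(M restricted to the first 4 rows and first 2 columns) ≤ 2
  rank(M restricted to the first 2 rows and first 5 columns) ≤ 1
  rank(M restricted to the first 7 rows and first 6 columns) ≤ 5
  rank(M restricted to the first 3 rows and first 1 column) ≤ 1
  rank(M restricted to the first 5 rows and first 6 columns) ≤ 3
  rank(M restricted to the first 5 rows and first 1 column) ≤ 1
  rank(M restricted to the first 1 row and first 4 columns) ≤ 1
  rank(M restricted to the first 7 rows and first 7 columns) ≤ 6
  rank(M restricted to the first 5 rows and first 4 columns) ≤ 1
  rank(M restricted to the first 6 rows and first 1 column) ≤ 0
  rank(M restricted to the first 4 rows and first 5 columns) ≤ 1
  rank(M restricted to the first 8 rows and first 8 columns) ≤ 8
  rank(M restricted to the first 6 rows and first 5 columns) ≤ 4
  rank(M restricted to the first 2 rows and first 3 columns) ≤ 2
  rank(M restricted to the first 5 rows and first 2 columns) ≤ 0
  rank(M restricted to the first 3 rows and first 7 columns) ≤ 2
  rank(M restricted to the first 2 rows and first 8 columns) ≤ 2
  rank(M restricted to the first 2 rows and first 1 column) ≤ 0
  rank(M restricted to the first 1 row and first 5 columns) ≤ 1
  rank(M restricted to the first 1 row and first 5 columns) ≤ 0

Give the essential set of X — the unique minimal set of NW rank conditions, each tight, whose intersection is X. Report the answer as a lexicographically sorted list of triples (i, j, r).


The tightest implied rank at each (i,j), from the 36 conditions:

  i=1: 0  0  0  0  0  1  1  1
  i=2: 0  0  1  1  1  2  2  2
  i=3: 0  0  1  1  1  2  2  3
  i=4: 0  0  1  1  1  2  3  4
  i=5: 0  0  1  1  2  3  4  5
  i=6: 0  1  2  2  3  4  5  6
  i=7: 1  2  3  3  4  5  6  7
  i=8: 1  2  3  4  5  6  7  8

second differences of R give the permutation w = (6, 3, 8, 7, 5, 2, 1, 4).

6 SE-corners of the 20-cell Rothe diagram give Ess(w):

[(1, 5, 0), (3, 7, 2), (4, 5, 1), (5, 2, 0), (5, 4, 1), (6, 1, 0)]


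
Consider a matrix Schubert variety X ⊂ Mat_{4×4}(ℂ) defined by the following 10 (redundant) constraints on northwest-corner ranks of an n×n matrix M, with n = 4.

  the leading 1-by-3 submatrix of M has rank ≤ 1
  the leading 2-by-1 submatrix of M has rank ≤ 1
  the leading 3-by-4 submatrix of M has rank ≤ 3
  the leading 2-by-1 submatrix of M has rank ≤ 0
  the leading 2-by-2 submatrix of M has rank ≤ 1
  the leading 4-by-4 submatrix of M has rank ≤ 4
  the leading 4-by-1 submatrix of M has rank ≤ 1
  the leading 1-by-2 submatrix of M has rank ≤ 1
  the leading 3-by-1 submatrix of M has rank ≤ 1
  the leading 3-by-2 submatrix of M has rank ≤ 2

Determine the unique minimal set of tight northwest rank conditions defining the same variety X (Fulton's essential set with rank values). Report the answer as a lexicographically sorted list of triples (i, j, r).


Rank table r_w(4×4) implied by the 10 constraints:

  i=1: 0, 1, 1, 1
  i=2: 0, 1, 2, 2
  i=3: 1, 2, 3, 3
  i=4: 1, 2, 3, 4

reading off 1-entries of Δ²R: w = (2, 3, 1, 4).

D(w) has 2 cells with 1 SE-corner; essential set:

[(2, 1, 0)]


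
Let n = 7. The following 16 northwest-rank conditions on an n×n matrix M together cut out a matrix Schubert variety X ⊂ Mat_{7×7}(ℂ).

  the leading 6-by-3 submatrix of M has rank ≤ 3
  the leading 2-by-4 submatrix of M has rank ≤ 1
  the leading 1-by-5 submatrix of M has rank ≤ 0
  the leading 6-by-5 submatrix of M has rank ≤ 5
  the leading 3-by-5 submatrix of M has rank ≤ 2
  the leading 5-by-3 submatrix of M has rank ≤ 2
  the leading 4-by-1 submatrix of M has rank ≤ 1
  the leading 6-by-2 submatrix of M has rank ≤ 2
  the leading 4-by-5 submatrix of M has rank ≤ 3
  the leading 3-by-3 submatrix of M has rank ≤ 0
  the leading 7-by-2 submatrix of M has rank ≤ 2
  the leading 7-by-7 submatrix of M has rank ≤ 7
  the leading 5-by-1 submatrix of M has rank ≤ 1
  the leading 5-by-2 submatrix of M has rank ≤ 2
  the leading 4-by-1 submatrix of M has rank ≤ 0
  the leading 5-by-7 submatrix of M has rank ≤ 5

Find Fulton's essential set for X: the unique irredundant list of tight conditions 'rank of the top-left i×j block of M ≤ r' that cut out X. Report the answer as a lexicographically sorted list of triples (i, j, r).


Rank table r_w(7×7) implied by the 16 constraints:

  0 0 0 0 0 1 1
  0 0 0 1 1 2 2
  0 0 0 1 2 3 3
  0 1 1 2 3 4 4
  1 2 2 3 4 5 5
  1 2 3 4 5 6 6
  1 2 3 4 5 6 7

so w = (6, 4, 5, 2, 1, 3, 7).

ℓ(w)=12; the 3 essential cells (i,j,r):

[(1, 5, 0), (3, 3, 0), (4, 1, 0)]


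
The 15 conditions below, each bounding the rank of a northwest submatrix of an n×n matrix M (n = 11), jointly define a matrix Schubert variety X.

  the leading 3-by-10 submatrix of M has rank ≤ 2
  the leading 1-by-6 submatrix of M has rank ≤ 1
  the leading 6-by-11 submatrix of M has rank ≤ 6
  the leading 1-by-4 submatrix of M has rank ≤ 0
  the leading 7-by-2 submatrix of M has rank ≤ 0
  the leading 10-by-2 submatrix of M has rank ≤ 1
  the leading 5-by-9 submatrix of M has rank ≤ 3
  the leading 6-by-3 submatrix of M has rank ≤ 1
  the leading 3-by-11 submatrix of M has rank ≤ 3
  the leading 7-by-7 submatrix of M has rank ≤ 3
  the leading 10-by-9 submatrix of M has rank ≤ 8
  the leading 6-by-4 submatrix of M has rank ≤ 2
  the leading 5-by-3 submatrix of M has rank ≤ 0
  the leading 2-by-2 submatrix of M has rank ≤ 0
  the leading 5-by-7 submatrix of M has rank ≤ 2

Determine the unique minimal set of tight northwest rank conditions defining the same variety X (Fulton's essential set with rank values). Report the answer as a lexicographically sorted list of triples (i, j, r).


Computing R[i][j] = min implied NW-rank bound (n=11, 15 conditions):

  row 1: 0, 0, 0, 0, 1, 1, 1, 1, 1, 1, 1
  row 2: 0, 0, 0, 1, 2, 2, 2, 2, 2, 2, 2
  row 3: 0, 0, 0, 1, 2, 2, 2, 2, 2, 2, 3
  row 4: 0, 0, 0, 1, 2, 2, 2, 3, 3, 3, 4
  row 5: 0, 0, 0, 1, 2, 2, 2, 3, 3, 4, 5
  row 6: 0, 0, 1, 2, 3, 3, 3, 4, 4, 5, 6
  row 7: 0, 0, 1, 2, 3, 3, 3, 4, 5, 6, 7
  row 8: 1, 1, 2, 3, 4, 4, 4, 5, 6, 7, 8
  row 9: 1, 1, 2, 3, 4, 5, 5, 6, 7, 8, 9
  row 10: 1, 1, 2, 3, 4, 5, 6, 7, 8, 9, 10
  row 11: 1, 2, 3, 4, 5, 6, 7, 8, 9, 10, 11

so w = (5, 4, 11, 8, 10, 3, 9, 1, 6, 7, 2).

8 SE-corners of the 34-cell Rothe diagram give Ess(w):

[(1, 4, 0), (3, 10, 2), (5, 3, 0), (5, 7, 2), (5, 9, 3), (7, 2, 0), (7, 7, 3), (10, 2, 1)]


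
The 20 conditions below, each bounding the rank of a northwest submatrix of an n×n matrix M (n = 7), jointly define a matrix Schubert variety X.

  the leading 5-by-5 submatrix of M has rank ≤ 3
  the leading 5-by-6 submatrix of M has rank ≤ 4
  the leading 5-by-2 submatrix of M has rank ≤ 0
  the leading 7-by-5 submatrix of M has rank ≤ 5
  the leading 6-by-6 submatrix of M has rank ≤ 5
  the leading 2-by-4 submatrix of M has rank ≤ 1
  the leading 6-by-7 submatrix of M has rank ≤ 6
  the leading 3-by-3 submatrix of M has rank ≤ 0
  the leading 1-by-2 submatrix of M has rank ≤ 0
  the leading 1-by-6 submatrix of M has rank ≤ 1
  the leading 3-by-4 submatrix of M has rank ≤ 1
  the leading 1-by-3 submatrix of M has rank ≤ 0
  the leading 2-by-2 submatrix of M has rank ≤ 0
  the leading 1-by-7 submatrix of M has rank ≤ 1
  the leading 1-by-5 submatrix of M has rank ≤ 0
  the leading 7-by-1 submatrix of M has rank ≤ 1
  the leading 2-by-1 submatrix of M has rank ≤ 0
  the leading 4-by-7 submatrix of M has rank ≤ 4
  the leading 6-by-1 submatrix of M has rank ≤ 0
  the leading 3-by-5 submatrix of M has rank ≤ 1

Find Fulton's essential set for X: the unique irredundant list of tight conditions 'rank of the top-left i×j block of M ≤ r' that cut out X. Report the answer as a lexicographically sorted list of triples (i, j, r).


Reconstructing r_w from the 20 given conditions:

  row 1: 0, 0, 0, 0, 0, 1, 1
  row 2: 0, 0, 0, 1, 1, 2, 2
  row 3: 0, 0, 0, 1, 1, 2, 3
  row 4: 0, 0, 1, 2, 2, 3, 4
  row 5: 0, 0, 1, 2, 3, 4, 5
  row 6: 0, 1, 2, 3, 4, 5, 6
  row 7: 1, 2, 3, 4, 5, 6, 7

reading off 1-entries of Δ²R: w = (6, 4, 7, 3, 5, 2, 1).

ℓ(w)=17; the 5 essential cells (i,j,r):

[(1, 5, 0), (3, 3, 0), (3, 5, 1), (5, 2, 0), (6, 1, 0)]


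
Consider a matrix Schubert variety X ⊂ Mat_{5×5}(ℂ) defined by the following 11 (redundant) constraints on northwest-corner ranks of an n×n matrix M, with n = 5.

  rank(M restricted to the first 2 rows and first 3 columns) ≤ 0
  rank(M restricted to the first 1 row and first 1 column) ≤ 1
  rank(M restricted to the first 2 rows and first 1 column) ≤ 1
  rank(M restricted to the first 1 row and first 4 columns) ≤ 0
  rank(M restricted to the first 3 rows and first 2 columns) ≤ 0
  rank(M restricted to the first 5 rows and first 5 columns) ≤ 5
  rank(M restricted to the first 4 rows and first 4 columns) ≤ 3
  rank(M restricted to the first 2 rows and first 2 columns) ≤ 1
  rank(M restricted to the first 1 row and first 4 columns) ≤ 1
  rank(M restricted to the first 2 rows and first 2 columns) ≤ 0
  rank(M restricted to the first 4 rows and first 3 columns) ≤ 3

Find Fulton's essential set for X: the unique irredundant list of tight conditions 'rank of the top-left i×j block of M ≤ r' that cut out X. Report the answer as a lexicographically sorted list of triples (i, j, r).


Reconstructing r_w from the 11 given conditions:

  R[1]: 0 | 0 | 0 | 0 | 1
  R[2]: 0 | 0 | 0 | 1 | 2
  R[3]: 0 | 0 | 1 | 2 | 3
  R[4]: 1 | 1 | 2 | 3 | 4
  R[5]: 1 | 2 | 3 | 4 | 5

giving w = (5, 4, 3, 1, 2) via Δ²R.

|D(w)|=9, |Ess(w)|=3:

[(1, 4, 0), (2, 3, 0), (3, 2, 0)]


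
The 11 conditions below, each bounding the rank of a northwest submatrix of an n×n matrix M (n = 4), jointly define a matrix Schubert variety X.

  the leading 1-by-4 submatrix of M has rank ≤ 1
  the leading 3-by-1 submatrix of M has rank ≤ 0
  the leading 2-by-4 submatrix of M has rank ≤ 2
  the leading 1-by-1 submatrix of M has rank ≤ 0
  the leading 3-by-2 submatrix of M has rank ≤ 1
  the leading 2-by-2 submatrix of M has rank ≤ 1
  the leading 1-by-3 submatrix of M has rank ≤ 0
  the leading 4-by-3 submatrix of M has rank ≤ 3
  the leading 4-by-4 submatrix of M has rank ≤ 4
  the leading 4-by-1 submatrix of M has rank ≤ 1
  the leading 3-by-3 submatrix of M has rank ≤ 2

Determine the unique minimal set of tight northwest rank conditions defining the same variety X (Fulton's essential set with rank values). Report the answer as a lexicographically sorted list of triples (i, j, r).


The tightest implied rank at each (i,j), from the 11 conditions:

  R[1]: 0, 0, 0, 1
  R[2]: 0, 1, 1, 2
  R[3]: 0, 1, 2, 3
  R[4]: 1, 2, 3, 4

reading off 1-entries of Δ²R: w = (4, 2, 3, 1).

ℓ(w)=5; the 2 essential cells (i,j,r):

[(1, 3, 0), (3, 1, 0)]


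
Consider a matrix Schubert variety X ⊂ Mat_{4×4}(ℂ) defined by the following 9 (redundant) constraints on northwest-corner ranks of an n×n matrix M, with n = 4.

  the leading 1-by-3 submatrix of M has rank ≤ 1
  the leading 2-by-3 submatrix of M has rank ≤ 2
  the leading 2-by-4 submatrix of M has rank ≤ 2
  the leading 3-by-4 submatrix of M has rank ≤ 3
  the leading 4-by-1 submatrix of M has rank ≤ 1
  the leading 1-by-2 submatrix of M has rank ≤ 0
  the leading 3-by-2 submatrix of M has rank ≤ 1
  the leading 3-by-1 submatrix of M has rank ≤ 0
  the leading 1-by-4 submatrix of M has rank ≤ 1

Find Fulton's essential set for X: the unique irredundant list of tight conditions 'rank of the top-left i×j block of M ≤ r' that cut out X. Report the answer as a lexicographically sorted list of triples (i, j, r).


Propagating the 9 rank bounds to every northwest block:

  R[1]: 0 0 1 1
  R[2]: 0 1 2 2
  R[3]: 0 1 2 3
  R[4]: 1 2 3 4

the unique w with this rank table is (3, 2, 4, 1).

Rothe diagram D(w) (4 cells), 2 SE-corners (essential conditions):

[(1, 2, 0), (3, 1, 0)]


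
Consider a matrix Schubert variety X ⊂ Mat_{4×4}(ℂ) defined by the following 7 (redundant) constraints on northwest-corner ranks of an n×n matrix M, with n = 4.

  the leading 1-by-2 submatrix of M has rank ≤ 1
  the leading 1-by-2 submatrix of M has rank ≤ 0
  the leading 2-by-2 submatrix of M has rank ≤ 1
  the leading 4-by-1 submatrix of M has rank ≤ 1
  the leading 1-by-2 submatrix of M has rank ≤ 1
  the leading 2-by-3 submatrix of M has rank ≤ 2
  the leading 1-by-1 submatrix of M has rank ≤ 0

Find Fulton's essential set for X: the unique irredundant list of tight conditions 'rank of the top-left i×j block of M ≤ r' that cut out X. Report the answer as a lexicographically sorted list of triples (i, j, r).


Reconstructing r_w from the 7 given conditions:

  i=1: 0, 0, 1, 1
  i=2: 1, 1, 2, 2
  i=3: 1, 2, 3, 3
  i=4: 1, 2, 3, 4

the unique w with this rank table is (3, 1, 2, 4).

D(w) has 2 cells with 1 SE-corner; essential set:

[(1, 2, 0)]


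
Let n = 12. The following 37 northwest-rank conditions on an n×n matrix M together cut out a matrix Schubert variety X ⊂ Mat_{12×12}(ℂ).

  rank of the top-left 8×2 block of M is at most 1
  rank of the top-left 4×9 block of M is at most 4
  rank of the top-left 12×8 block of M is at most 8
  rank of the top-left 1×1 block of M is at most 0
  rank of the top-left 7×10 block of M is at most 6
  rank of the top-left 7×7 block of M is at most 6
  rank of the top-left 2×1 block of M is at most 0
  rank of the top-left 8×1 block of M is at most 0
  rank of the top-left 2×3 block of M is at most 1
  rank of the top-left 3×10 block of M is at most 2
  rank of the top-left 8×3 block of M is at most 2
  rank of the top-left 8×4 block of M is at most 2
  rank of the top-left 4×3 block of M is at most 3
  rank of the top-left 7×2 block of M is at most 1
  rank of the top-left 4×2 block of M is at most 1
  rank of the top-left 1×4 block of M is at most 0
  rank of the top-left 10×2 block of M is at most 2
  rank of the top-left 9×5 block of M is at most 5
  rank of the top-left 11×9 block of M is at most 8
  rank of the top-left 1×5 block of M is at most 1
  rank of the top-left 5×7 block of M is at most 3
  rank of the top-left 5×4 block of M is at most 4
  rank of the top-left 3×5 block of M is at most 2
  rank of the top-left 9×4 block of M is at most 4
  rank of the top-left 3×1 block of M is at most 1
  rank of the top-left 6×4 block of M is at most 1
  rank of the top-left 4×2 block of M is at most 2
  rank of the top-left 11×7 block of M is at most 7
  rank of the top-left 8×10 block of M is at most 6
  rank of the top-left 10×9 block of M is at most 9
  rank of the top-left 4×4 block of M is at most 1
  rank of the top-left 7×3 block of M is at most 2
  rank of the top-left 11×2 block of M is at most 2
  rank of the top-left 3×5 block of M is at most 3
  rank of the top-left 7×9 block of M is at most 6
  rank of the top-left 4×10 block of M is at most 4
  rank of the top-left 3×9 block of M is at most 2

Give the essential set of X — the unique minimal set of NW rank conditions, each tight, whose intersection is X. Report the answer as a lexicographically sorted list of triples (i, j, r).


Computing R[i][j] = min implied NW-rank bound (n=12, 37 conditions):

  row 1: 0, 0, 0, 0, 1, 1, 1, 1, 1, 1, 1, 1
  row 2: 0, 1, 1, 1, 2, 2, 2, 2, 2, 2, 2, 2
  row 3: 0, 1, 1, 1, 2, 2, 2, 2, 2, 2, 3, 3
  row 4: 0, 1, 1, 1, 2, 3, 3, 3, 3, 3, 4, 4
  row 5: 0, 1, 1, 1, 2, 3, 3, 4, 4, 4, 5, 5
  row 6: 0, 1, 1, 1, 2, 3, 4, 5, 5, 5, 6, 6
  row 7: 0, 1, 2, 2, 3, 4, 5, 6, 6, 6, 7, 7
  row 8: 0, 1, 2, 2, 3, 4, 5, 6, 6, 6, 7, 8
  row 9: 1, 2, 3, 3, 4, 5, 6, 7, 7, 7, 8, 9
  row 10: 1, 2, 3, 4, 5, 6, 7, 8, 8, 8, 9, 10
  row 11: 1, 2, 3, 4, 5, 6, 7, 8, 8, 9, 10, 11
  row 12: 1, 2, 3, 4, 5, 6, 7, 8, 9, 10, 11, 12

so w = (5, 2, 11, 6, 8, 7, 3, 12, 1, 4, 10, 9).

8 SE-corners of the 29-cell Rothe diagram give Ess(w):

[(1, 4, 0), (3, 10, 2), (5, 7, 3), (6, 4, 1), (8, 1, 0), (8, 4, 2), (8, 10, 6), (11, 9, 8)]


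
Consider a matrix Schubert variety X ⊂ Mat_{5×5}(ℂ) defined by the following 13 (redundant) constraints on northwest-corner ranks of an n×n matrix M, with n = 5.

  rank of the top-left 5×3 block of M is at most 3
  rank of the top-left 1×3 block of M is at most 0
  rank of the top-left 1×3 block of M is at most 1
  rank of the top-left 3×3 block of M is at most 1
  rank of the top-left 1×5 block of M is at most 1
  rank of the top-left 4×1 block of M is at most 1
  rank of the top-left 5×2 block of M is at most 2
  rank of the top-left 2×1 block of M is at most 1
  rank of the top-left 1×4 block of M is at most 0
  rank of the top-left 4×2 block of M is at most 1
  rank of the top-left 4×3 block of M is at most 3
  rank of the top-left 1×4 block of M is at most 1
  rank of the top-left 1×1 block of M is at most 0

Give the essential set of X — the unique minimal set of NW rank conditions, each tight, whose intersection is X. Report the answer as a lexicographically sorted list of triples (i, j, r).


The tightest implied rank at each (i,j), from the 13 conditions:

  row 1: 0 0 0 0 1
  row 2: 1 1 1 1 2
  row 3: 1 1 1 2 3
  row 4: 1 1 2 3 4
  row 5: 1 2 3 4 5

so w = (5, 1, 4, 3, 2).

Fulton essential set (3 of the 7 Rothe cells):

[(1, 4, 0), (3, 3, 1), (4, 2, 1)]


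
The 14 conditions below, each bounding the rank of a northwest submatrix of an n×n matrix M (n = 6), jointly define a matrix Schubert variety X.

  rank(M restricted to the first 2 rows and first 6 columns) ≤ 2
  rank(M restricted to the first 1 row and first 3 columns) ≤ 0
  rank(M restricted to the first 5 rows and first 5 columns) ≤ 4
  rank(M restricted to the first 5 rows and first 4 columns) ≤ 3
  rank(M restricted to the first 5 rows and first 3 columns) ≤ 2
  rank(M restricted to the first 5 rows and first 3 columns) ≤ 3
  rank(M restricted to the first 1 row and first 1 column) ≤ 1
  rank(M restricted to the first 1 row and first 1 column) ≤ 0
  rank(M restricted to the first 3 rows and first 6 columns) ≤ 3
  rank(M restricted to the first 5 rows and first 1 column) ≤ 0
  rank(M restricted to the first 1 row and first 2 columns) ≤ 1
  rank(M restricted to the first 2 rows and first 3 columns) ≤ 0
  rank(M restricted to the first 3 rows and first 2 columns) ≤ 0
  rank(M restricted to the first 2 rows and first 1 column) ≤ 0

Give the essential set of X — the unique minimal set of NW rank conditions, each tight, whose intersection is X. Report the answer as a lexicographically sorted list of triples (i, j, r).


Recovering R(i,j) via the rank-extension bound from the 14 conditions:

  i=1: 0 0 0 1 1 1
  i=2: 0 0 0 1 2 2
  i=3: 0 0 1 2 3 3
  i=4: 0 1 2 3 4 4
  i=5: 0 1 2 3 4 5
  i=6: 1 2 3 4 5 6

so w = (4, 5, 3, 2, 6, 1).

|D(w)|=10, |Ess(w)|=3:

[(2, 3, 0), (3, 2, 0), (5, 1, 0)]


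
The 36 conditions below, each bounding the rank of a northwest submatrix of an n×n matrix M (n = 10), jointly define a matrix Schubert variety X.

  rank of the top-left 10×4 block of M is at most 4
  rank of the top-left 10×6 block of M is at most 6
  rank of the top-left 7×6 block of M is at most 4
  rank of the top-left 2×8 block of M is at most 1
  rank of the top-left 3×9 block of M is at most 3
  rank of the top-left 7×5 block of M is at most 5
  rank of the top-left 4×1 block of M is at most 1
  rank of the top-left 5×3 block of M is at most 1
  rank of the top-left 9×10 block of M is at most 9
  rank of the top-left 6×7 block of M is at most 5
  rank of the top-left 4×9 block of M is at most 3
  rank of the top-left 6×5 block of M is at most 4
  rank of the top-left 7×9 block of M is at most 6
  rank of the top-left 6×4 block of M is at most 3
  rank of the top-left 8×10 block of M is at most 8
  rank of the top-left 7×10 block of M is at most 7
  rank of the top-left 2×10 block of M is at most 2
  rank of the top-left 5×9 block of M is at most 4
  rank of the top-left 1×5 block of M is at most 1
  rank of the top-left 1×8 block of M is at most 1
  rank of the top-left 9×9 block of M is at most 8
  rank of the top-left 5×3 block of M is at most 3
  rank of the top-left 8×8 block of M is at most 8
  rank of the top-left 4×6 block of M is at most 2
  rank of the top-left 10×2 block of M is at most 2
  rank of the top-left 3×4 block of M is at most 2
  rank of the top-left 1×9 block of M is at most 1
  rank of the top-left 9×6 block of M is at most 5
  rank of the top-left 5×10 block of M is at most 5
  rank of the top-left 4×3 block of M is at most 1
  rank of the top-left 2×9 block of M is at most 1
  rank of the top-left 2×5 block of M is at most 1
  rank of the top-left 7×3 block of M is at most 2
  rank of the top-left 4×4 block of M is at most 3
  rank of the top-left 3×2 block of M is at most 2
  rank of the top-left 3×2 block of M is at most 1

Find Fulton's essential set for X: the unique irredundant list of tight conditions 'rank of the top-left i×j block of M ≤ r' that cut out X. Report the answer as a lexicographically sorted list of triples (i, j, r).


Recovering R(i,j) via the rank-extension bound from the 36 conditions:

  1 1 1 1 1 1 1 1 1 1
  1 1 1 1 1 1 1 1 1 2
  1 1 1 2 2 2 2 2 2 3
  1 1 1 2 2 2 3 3 3 4
  1 1 1 2 3 3 4 4 4 5
  1 2 2 3 4 4 5 5 5 6
  1 2 2 3 4 4 5 6 6 7
  1 2 3 4 5 5 6 7 7 8
  1 2 3 4 5 5 6 7 8 9
  1 2 3 4 5 6 7 8 9 10

hence w(1..10) = (1, 10, 4, 7, 5, 2, 8, 3, 9, 6).

D(w) has 19 cells with 6 SE-corners; essential set:

[(2, 9, 1), (4, 6, 2), (5, 3, 1), (7, 3, 2), (7, 6, 4), (9, 6, 5)]


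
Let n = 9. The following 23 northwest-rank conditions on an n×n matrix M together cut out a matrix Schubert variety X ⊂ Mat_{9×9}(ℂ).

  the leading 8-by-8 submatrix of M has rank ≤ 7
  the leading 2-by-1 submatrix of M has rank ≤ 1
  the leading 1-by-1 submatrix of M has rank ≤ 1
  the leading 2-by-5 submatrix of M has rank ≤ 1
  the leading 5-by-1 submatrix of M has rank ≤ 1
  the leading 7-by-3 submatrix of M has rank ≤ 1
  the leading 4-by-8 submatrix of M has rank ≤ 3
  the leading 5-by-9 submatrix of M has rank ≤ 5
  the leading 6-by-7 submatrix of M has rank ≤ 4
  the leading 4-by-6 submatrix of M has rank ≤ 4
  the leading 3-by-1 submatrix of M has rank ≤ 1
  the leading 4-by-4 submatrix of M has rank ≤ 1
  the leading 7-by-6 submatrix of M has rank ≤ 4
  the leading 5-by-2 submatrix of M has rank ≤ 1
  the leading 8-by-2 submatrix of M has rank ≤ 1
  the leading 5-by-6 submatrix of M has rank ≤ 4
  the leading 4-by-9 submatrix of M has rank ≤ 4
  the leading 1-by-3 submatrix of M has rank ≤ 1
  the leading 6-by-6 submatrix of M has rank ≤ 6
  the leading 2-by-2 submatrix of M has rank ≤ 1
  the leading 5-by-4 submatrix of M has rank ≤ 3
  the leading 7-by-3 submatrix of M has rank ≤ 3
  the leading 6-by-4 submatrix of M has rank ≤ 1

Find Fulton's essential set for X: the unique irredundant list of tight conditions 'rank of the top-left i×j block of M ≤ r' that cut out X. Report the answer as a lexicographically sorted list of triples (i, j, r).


Rank table r_w(9×9) implied by the 23 constraints:

  R[1]: 1, 1, 1, 1, 1, 1, 1, 1, 1
  R[2]: 1, 1, 1, 1, 1, 2, 2, 2, 2
  R[3]: 1, 1, 1, 1, 2, 3, 3, 3, 3
  R[4]: 1, 1, 1, 1, 2, 3, 3, 3, 4
  R[5]: 1, 1, 1, 1, 2, 3, 4, 4, 5
  R[6]: 1, 1, 1, 1, 2, 3, 4, 5, 6
  R[7]: 1, 1, 1, 2, 3, 4, 5, 6, 7
  R[8]: 1, 1, 2, 3, 4, 5, 6, 7, 8
  R[9]: 1, 2, 3, 4, 5, 6, 7, 8, 9

so w = (1, 6, 5, 9, 7, 8, 4, 3, 2).

ℓ(w)=21; the 5 essential cells (i,j,r):

[(2, 5, 1), (4, 8, 3), (6, 4, 1), (7, 3, 1), (8, 2, 1)]


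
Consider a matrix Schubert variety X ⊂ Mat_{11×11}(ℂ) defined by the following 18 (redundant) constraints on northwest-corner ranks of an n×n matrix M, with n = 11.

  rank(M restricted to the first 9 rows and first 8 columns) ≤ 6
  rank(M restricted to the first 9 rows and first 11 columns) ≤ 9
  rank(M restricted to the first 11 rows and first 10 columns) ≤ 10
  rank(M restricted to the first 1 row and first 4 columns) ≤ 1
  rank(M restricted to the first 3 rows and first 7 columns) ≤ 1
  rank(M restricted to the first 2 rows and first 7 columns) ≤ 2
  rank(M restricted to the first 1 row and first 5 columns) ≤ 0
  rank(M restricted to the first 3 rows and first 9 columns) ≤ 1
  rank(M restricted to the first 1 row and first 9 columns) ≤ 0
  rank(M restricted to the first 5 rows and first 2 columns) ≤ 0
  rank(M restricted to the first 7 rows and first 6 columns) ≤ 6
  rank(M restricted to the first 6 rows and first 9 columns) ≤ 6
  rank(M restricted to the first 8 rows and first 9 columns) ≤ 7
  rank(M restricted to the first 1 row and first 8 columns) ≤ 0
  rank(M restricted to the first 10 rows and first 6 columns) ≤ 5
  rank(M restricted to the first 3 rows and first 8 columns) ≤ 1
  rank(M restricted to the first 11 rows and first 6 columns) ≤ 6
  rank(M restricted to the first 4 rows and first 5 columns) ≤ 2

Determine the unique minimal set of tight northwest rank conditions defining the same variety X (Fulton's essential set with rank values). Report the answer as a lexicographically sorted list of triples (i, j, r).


Recovering R(i,j) via the rank-extension bound from the 18 conditions:

  R[1]: 0  0  0  0  0  0  0  0  0  1  1
  R[2]: 0  0  1  1  1  1  1  1  1  2  2
  R[3]: 0  0  1  1  1  1  1  1  1  2  3
  R[4]: 0  0  1  2  2  2  2  2  2  3  4
  R[5]: 0  0  1  2  3  3  3  3  3  4  5
  R[6]: 1  1  2  3  4  4  4  4  4  5  6
  R[7]: 1  2  3  4  5  5  5  5  5  6  7
  R[8]: 1  2  3  4  5  5  6  6  6  7  8
  R[9]: 1  2  3  4  5  5  6  6  7  8  9
  R[10]: 1  2  3  4  5  5  6  7  8  9  10
  R[11]: 1  2  3  4  5  6  7  8  9  10  11

second differences of R give the permutation w = (10, 3, 11, 4, 5, 1, 2, 7, 9, 8, 6).

Rothe diagram D(w) (27 cells), 5 SE-corners (essential conditions):

[(1, 9, 0), (3, 9, 1), (5, 2, 0), (9, 8, 6), (10, 6, 5)]
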